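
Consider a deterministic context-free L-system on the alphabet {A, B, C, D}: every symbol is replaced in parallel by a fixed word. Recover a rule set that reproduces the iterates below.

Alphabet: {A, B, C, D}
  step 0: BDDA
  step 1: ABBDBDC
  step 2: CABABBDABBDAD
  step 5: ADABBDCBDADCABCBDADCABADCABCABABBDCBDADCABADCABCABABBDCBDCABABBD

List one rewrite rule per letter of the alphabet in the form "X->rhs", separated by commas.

A->C, B->AB, C->AD, D->BD

  step 1 ⇒ step 2: ABBDBDC ⇒ C·AB·AB·BD·AB·BD·AD
    A ↦ C
    B ↦ AB
    C ↦ AD
    D ↦ BD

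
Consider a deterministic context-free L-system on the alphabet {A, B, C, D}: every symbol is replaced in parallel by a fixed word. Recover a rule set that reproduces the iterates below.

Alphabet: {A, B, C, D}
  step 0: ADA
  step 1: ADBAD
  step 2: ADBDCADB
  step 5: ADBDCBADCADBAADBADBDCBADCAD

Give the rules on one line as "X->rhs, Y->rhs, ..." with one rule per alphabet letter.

  step 1 ⇒ step 2: ADBAD ⇒ AD·B·DC·AD·B
    A ↦ AD
    B ↦ DC
    D ↦ B
    C ↦ A  (constrained at step 2)

A->AD, B->DC, C->A, D->B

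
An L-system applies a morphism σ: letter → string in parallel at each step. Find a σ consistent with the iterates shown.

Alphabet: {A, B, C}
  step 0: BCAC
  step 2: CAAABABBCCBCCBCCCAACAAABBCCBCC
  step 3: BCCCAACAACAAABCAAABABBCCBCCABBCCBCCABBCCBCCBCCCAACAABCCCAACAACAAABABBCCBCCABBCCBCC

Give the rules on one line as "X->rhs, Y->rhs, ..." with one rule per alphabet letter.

  step 2 ⇒ step 3: CAAABABBCCBCCBCCCAACAAABBCCBCC ⇒ BCC·CAA·CAA·CAA·AB·CAA·AB·AB·BCC·BCC·AB·BCC·BCC·AB·BCC·BCC·BCC·CAA·CAA·BCC·CAA·CAA·CAA·AB·AB·BCC·BCC·AB·BCC·BCC
    A ↦ CAA
    B ↦ AB
    C ↦ BCC

A->CAA, B->AB, C->BCC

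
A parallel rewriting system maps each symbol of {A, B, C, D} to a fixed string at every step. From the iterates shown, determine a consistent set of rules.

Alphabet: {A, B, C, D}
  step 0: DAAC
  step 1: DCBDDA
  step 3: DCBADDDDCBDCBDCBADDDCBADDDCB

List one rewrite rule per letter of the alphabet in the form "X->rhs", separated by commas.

  step 0 ⇒ step 1: DAAC ⇒ DCB·D·D·A
    A ↦ D
    C ↦ A
    D ↦ DCB
    B ↦ DD  (constrained at step 1)

A->D, B->DD, C->A, D->DCB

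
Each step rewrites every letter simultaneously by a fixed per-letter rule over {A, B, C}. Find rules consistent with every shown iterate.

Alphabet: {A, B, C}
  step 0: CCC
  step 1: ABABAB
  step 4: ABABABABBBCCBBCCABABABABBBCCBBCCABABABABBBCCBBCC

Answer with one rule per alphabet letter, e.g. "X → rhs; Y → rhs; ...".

A->BB, B->CC, C->AB

  step 0 ⇒ step 1: CCC ⇒ AB·AB·AB
    C ↦ AB
    A ↦ BB  (constrained at step 1)
    B ↦ CC  (constrained at step 1)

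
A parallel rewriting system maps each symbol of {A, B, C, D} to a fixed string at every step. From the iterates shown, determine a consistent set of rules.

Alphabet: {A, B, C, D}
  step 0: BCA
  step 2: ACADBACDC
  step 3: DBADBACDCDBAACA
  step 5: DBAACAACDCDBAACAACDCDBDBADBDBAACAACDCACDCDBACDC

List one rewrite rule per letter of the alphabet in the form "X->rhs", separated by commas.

A->DB, B->DC, C->A, D->AC

  step 2 ⇒ step 3: ACADBACDC ⇒ DB·A·DB·AC·DC·DB·A·AC·A
    A ↦ DB
    B ↦ DC
    C ↦ A
    D ↦ AC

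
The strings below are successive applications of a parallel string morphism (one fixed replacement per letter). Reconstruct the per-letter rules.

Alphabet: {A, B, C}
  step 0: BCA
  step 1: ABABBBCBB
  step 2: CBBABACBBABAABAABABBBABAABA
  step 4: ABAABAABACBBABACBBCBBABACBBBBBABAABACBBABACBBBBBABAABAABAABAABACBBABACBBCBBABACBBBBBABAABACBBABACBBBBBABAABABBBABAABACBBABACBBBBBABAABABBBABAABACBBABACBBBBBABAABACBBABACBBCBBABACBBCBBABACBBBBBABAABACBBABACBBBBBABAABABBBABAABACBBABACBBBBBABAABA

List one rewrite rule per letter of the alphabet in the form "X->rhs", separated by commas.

  step 1 ⇒ step 2: ABABBBCBB ⇒ CBB·ABA·CBB·ABA·ABA·ABA·BBB·ABA·ABA
    A ↦ CBB
    B ↦ ABA
    C ↦ BBB

A->CBB, B->ABA, C->BBB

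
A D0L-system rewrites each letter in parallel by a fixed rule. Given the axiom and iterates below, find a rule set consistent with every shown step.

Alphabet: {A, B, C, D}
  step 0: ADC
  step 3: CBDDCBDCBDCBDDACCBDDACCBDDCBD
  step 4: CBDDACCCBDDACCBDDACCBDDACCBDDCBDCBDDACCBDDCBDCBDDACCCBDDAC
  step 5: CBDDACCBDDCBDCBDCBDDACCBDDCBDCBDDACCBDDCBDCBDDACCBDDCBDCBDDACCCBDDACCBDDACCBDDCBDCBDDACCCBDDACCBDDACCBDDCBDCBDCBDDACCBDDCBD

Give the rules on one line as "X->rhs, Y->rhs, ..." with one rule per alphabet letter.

  step 4 ⇒ step 5: CBDDACCCBDDACCBDDACCBDDACCBDDCBDCBDDACCBDDCBDCBDDACCCBDDAC ⇒ CBD·DA·C·C·BDD·CBD·CBD·CBD·DA·C·C·BDD·CBD·CBD·DA·C·C·BDD·CBD·CBD·DA·C·C·BDD·CBD·CBD·DA·C·C·CBD·DA·C·CBD·DA·C·C·BDD·CBD·CBD·DA·C·C·CBD·DA·C·CBD·DA·C·C·BDD·CBD·CBD·CBD·DA·C·C·BDD·CBD
    A ↦ BDD
    B ↦ DA
    C ↦ CBD
    D ↦ C

A->BDD, B->DA, C->CBD, D->C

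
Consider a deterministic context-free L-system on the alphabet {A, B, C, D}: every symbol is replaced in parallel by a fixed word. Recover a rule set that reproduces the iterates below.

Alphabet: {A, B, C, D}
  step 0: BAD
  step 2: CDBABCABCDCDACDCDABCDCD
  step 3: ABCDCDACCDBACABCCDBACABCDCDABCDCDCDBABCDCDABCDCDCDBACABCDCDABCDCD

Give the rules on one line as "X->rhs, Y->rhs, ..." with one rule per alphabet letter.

  step 2 ⇒ step 3: CDBABCABCDCDACDCDABCDCD ⇒ ABC·DCD·AC·CDB·AC·ABC·CDB·AC·ABC·DCD·ABC·DCD·CDB·ABC·DCD·ABC·DCD·CDB·AC·ABC·DCD·ABC·DCD
    A ↦ CDB
    B ↦ AC
    C ↦ ABC
    D ↦ DCD

A->CDB, B->AC, C->ABC, D->DCD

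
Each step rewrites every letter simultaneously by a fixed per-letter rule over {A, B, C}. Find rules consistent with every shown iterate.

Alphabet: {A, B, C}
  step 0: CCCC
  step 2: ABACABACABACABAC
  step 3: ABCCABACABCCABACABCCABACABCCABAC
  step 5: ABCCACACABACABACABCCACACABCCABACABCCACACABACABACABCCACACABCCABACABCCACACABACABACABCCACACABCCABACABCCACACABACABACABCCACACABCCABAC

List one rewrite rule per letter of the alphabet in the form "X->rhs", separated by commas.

A->AB, B->CC, C->AC

  step 2 ⇒ step 3: ABACABACABACABAC ⇒ AB·CC·AB·AC·AB·CC·AB·AC·AB·CC·AB·AC·AB·CC·AB·AC
    A ↦ AB
    B ↦ CC
    C ↦ AC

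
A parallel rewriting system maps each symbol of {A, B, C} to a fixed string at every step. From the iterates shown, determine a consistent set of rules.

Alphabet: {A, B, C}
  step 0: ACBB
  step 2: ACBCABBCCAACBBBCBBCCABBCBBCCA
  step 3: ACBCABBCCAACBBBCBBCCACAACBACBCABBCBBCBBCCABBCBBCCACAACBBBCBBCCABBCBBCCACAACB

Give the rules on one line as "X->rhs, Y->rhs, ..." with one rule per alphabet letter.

  step 2 ⇒ step 3: ACBCABBCCAACBBBCBBCCABBCBBCCA ⇒ ACB·CA·BBC·CA·ACB·BBC·BBC·CA·CA·ACB·ACB·CA·BBC·BBC·BBC·CA·BBC·BBC·CA·CA·ACB·BBC·BBC·CA·BBC·BBC·CA·CA·ACB
    A ↦ ACB
    B ↦ BBC
    C ↦ CA

A->ACB, B->BBC, C->CA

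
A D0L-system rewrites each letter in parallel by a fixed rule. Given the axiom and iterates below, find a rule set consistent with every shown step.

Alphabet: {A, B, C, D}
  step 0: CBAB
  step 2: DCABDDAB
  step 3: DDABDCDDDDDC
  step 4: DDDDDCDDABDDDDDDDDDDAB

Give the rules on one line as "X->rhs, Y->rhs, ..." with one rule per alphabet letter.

A->D, B->C, C->AB, D->DD

  step 3 ⇒ step 4: DDABDCDDDDDC ⇒ DD·DD·D·C·DD·AB·DD·DD·DD·DD·DD·AB
    A ↦ D
    B ↦ C
    C ↦ AB
    D ↦ DD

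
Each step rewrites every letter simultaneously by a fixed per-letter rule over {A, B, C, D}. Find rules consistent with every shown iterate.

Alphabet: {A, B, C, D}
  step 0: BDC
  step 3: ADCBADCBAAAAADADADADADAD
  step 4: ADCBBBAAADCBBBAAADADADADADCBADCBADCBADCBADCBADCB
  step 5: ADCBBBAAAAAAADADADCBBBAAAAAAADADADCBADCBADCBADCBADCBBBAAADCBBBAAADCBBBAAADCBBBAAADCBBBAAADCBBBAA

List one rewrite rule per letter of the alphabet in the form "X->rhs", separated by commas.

  step 4 ⇒ step 5: ADCBBBAAADCBBBAAADADADADADCBADCBADCBADCBADCBADCB ⇒ AD·CB·BB·AA·AA·AA·AD·AD·AD·CB·BB·AA·AA·AA·AD·AD·AD·CB·AD·CB·AD·CB·AD·CB·AD·CB·BB·AA·AD·CB·BB·AA·AD·CB·BB·AA·AD·CB·BB·AA·AD·CB·BB·AA·AD·CB·BB·AA
    A ↦ AD
    B ↦ AA
    C ↦ BB
    D ↦ CB

A->AD, B->AA, C->BB, D->CB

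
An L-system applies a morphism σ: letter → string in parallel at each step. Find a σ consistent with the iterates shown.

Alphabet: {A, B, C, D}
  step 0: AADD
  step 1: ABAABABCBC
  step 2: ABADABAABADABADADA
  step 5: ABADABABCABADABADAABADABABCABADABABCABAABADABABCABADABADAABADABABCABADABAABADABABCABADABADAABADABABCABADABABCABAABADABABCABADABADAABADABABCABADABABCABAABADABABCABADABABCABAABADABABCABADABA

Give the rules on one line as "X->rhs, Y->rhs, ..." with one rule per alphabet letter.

A->ABA, B->D, C->A, D->BC

  step 1 ⇒ step 2: ABAABABCBC ⇒ ABA·D·ABA·ABA·D·ABA·D·A·D·A
    A ↦ ABA
    B ↦ D
    C ↦ A
  step 0 ⇒ step 1: AADD ⇒ ABA·ABA·BC·BC
    D ↦ BC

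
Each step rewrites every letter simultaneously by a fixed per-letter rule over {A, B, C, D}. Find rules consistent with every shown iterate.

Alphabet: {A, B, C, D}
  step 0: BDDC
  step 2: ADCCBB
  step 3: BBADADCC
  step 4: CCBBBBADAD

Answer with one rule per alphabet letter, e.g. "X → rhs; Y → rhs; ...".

A->B, B->C, C->AD, D->B

  step 3 ⇒ step 4: BBADADCC ⇒ C·C·B·B·B·B·AD·AD
    A ↦ B
    B ↦ C
    C ↦ AD
    D ↦ B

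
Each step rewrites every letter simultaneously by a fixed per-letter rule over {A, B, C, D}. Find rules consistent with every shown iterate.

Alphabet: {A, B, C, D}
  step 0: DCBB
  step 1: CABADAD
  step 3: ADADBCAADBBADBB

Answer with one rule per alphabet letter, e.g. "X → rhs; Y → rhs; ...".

A->B, B->AD, C->B, D->CA

  step 0 ⇒ step 1: DCBB ⇒ CA·B·AD·AD
    B ↦ AD
    C ↦ B
    D ↦ CA
    A ↦ B  (constrained at step 1)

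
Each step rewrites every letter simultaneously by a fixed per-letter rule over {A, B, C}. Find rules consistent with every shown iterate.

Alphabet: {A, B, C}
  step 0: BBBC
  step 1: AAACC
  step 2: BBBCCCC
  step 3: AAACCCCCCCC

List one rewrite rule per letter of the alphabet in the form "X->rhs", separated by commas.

A->B, B->A, C->CC

  step 2 ⇒ step 3: BBBCCCC ⇒ A·A·A·CC·CC·CC·CC
    B ↦ A
    C ↦ CC
  step 1 ⇒ step 2: AAACC ⇒ B·B·B·CC·CC
    A ↦ B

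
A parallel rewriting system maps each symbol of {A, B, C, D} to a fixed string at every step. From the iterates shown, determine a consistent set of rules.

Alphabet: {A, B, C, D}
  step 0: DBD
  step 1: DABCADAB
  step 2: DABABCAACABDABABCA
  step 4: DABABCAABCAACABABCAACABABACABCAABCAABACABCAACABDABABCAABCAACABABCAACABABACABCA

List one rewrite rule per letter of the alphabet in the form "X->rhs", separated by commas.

A->AB, B->CA, C->AC, D->DAB

  step 1 ⇒ step 2: DABCADAB ⇒ DAB·AB·CA·AC·AB·DAB·AB·CA
    A ↦ AB
    B ↦ CA
    C ↦ AC
    D ↦ DAB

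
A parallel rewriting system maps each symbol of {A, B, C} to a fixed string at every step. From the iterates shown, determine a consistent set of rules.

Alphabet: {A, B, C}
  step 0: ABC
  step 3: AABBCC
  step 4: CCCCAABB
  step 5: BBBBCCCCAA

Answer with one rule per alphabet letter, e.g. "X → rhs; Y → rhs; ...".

  step 4 ⇒ step 5: CCCCAABB ⇒ B·B·B·B·CC·CC·A·A
    A ↦ CC
    B ↦ A
    C ↦ B

A->CC, B->A, C->B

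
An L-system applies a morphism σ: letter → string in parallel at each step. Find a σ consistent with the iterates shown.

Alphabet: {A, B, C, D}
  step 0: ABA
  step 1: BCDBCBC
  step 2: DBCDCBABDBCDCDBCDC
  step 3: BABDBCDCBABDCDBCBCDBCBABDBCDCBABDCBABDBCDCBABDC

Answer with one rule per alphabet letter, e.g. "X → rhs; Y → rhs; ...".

A->BC, B->DBC, C->DC, D->BAB

  step 2 ⇒ step 3: DBCDCBABDBCDCDBCDC ⇒ BAB·DBC·DC·BAB·DC·DBC·BC·DBC·BAB·DBC·DC·BAB·DC·BAB·DBC·DC·BAB·DC
    A ↦ BC
    B ↦ DBC
    C ↦ DC
    D ↦ BAB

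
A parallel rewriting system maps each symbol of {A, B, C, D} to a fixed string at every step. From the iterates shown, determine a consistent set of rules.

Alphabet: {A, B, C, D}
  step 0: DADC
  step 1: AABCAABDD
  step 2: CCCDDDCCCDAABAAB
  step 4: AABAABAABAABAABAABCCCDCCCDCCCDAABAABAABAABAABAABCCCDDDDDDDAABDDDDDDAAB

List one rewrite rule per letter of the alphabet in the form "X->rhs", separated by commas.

A->C, B->CD, C->DD, D->AAB

  step 1 ⇒ step 2: AABCAABDD ⇒ C·C·CD·DD·C·C·CD·AAB·AAB
    A ↦ C
    B ↦ CD
    C ↦ DD
    D ↦ AAB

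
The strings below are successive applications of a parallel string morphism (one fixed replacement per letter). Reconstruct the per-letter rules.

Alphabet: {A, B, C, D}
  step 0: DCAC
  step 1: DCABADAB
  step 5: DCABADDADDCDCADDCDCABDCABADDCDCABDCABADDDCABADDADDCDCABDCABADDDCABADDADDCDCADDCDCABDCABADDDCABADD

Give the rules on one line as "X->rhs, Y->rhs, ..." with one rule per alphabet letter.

  step 0 ⇒ step 1: DCAC ⇒ DC·AB·AD·AB
    A ↦ AD
    C ↦ AB
    D ↦ DC
    B ↦ D  (constrained at step 1)

A->AD, B->D, C->AB, D->DC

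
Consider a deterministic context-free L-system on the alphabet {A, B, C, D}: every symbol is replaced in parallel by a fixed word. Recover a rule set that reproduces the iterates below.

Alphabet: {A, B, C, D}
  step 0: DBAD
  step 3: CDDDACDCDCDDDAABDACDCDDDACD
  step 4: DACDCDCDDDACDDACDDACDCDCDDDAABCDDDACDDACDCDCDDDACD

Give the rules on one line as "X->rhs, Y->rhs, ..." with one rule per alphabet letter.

  step 3 ⇒ step 4: CDDDACDCDCDDDAABDACDCDDDACD ⇒ DA·CD·CD·CD·D·DA·CD·DA·CD·DA·CD·CD·CD·D·D·AAB·CD·D·DA·CD·DA·CD·CD·CD·D·DA·CD
    A ↦ D
    B ↦ AAB
    C ↦ DA
    D ↦ CD

A->D, B->AAB, C->DA, D->CD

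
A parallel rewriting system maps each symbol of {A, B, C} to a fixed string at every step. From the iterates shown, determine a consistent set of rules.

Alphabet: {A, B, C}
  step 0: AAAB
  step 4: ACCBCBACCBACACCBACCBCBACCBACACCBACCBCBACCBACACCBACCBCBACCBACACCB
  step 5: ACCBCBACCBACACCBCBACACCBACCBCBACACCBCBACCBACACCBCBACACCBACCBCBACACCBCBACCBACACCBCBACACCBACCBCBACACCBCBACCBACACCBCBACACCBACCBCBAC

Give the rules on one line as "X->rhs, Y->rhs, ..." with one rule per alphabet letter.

A->AC, B->AC, C->CB

  step 4 ⇒ step 5: ACCBCBACCBACACCBACCBCBACCBACACCBACCBCBACCBACACCBACCBCBACCBACACCB ⇒ AC·CB·CB·AC·CB·AC·AC·CB·CB·AC·AC·CB·AC·CB·CB·AC·AC·CB·CB·AC·CB·AC·AC·CB·CB·AC·AC·CB·AC·CB·CB·AC·AC·CB·CB·AC·CB·AC·AC·CB·CB·AC·AC·CB·AC·CB·CB·AC·AC·CB·CB·AC·CB·AC·AC·CB·CB·AC·AC·CB·AC·CB·CB·AC
    A ↦ AC
    B ↦ AC
    C ↦ CB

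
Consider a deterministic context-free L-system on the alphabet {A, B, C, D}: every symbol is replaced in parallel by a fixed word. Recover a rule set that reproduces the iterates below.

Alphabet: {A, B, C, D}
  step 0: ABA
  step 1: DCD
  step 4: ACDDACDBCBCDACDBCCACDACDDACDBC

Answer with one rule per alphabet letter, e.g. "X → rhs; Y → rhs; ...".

A->D, B->C, C->ACD, D->BC

  step 0 ⇒ step 1: ABA ⇒ D·C·D
    A ↦ D
    B ↦ C
    C ↦ ACD  (constrained at step 1)
    D ↦ BC  (constrained at step 1)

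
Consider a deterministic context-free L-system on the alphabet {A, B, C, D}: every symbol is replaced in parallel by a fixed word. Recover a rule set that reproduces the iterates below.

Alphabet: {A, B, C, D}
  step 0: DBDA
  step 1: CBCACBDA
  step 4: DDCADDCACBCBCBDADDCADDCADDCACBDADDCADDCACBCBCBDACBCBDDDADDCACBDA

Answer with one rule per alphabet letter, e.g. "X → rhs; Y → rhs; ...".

A->DA, B->CA, C->DD, D->CB

  step 0 ⇒ step 1: DBDA ⇒ CB·CA·CB·DA
    A ↦ DA
    B ↦ CA
    D ↦ CB
    C ↦ DD  (constrained at step 1)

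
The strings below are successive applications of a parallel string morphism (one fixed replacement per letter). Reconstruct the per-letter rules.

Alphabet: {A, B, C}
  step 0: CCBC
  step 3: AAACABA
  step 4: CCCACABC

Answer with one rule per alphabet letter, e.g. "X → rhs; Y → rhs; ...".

  step 3 ⇒ step 4: AAACABA ⇒ C·C·C·A·C·AB·C
    A ↦ C
    B ↦ AB
    C ↦ A

A->C, B->AB, C->A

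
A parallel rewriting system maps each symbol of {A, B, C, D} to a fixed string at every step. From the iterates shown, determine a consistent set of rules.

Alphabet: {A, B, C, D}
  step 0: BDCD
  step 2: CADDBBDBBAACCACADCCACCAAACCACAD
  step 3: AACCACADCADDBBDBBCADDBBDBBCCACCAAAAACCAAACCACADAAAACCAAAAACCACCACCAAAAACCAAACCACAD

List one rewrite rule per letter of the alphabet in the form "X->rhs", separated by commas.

  step 2 ⇒ step 3: CADDBBDBBAACCACADCCACCAAACCACAD ⇒ AA·CCA·CAD·CAD·DBB·DBB·CAD·DBB·DBB·CCA·CCA·AA·AA·CCA·AA·CCA·CAD·AA·AA·CCA·AA·AA·CCA·CCA·CCA·AA·AA·CCA·AA·CCA·CAD
    A ↦ CCA
    B ↦ DBB
    C ↦ AA
    D ↦ CAD

A->CCA, B->DBB, C->AA, D->CAD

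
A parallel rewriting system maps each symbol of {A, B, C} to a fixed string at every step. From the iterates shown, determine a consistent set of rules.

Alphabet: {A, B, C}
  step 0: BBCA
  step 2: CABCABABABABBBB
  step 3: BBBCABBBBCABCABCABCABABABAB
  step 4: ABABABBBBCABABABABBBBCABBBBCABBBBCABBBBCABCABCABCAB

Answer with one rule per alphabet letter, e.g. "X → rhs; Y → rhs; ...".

  step 3 ⇒ step 4: BBBCABBBBCABCABCABCABABABAB ⇒ AB·AB·AB·BBB·C·AB·AB·AB·AB·BBB·C·AB·BBB·C·AB·BBB·C·AB·BBB·C·AB·C·AB·C·AB·C·AB
    A ↦ C
    B ↦ AB
    C ↦ BBB

A->C, B->AB, C->BBB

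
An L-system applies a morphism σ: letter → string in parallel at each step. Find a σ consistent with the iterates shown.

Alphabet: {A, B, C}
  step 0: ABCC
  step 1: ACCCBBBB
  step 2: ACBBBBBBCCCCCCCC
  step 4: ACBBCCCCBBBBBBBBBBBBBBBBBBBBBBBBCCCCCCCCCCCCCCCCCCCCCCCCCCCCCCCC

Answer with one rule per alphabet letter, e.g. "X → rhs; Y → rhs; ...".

  step 1 ⇒ step 2: ACCCBBBB ⇒ AC·BB·BB·BB·CC·CC·CC·CC
    A ↦ AC
    B ↦ CC
    C ↦ BB

A->AC, B->CC, C->BB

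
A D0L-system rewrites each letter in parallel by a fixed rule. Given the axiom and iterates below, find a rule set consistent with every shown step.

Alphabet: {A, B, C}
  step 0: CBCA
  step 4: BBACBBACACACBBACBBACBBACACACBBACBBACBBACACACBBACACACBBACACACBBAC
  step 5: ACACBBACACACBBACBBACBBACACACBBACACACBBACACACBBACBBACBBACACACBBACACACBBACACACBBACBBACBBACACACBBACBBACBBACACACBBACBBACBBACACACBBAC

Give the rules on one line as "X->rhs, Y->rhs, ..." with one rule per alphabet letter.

  step 4 ⇒ step 5: BBACBBACACACBBACBBACBBACACACBBACBBACBBACACACBBACACACBBACACACBBAC ⇒ AC·AC·BB·AC·AC·AC·BB·AC·BB·AC·BB·AC·AC·AC·BB·AC·AC·AC·BB·AC·AC·AC·BB·AC·BB·AC·BB·AC·AC·AC·BB·AC·AC·AC·BB·AC·AC·AC·BB·AC·BB·AC·BB·AC·AC·AC·BB·AC·BB·AC·BB·AC·AC·AC·BB·AC·BB·AC·BB·AC·AC·AC·BB·AC
    A ↦ BB
    B ↦ AC
    C ↦ AC

A->BB, B->AC, C->AC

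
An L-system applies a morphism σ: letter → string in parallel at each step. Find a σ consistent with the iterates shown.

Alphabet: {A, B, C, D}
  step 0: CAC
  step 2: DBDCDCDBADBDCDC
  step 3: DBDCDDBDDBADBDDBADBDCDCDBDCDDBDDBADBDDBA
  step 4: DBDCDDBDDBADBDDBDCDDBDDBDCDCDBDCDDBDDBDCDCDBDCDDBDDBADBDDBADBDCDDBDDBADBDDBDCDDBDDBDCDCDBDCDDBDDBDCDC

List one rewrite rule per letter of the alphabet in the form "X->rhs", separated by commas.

  step 3 ⇒ step 4: DBDCDDBDDBADBDDBADBDCDCDBDCDDBDDBADBDDBA ⇒ DBD·CD·DBD·DBA·DBD·DBD·CD·DBD·DBD·CD·C·DBD·CD·DBD·DBD·CD·C·DBD·CD·DBD·DBA·DBD·DBA·DBD·CD·DBD·DBA·DBD·DBD·CD·DBD·DBD·CD·C·DBD·CD·DBD·DBD·CD·C
    A ↦ C
    B ↦ CD
    C ↦ DBA
    D ↦ DBD

A->C, B->CD, C->DBA, D->DBD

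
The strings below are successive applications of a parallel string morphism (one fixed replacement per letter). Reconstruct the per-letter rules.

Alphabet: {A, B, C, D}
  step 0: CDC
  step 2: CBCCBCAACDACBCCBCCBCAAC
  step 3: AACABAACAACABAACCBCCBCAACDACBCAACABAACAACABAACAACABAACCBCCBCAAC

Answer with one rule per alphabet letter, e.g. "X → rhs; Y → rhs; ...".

A->CBC, B->AB, C->AAC, D->DA

  step 2 ⇒ step 3: CBCCBCAACDACBCCBCCBCAAC ⇒ AAC·AB·AAC·AAC·AB·AAC·CBC·CBC·AAC·DA·CBC·AAC·AB·AAC·AAC·AB·AAC·AAC·AB·AAC·CBC·CBC·AAC
    A ↦ CBC
    B ↦ AB
    C ↦ AAC
    D ↦ DA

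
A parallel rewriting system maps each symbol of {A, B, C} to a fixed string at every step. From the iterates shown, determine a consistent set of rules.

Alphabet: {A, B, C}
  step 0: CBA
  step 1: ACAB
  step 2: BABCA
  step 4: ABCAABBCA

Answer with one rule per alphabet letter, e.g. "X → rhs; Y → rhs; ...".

A->B, B->CA, C->A

  step 1 ⇒ step 2: ACAB ⇒ B·A·B·CA
    A ↦ B
    B ↦ CA
    C ↦ A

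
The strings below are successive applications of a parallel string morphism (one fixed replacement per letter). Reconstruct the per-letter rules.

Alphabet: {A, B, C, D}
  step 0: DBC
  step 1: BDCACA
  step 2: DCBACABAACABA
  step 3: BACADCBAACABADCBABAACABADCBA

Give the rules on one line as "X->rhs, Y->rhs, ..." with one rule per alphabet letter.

A->BA, B->DC, C->ACA, D->B

  step 2 ⇒ step 3: DCBACABAACABA ⇒ B·ACA·DC·BA·ACA·BA·DC·BA·BA·ACA·BA·DC·BA
    A ↦ BA
    B ↦ DC
    C ↦ ACA
    D ↦ B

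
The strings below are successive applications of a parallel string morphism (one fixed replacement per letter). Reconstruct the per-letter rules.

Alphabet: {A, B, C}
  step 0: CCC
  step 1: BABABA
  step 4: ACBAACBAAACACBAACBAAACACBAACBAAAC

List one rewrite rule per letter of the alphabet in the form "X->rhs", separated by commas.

  step 0 ⇒ step 1: CCC ⇒ BA·BA·BA
    C ↦ BA
    A ↦ AC  (constrained at step 1)
    B ↦ A  (constrained at step 1)

A->AC, B->A, C->BA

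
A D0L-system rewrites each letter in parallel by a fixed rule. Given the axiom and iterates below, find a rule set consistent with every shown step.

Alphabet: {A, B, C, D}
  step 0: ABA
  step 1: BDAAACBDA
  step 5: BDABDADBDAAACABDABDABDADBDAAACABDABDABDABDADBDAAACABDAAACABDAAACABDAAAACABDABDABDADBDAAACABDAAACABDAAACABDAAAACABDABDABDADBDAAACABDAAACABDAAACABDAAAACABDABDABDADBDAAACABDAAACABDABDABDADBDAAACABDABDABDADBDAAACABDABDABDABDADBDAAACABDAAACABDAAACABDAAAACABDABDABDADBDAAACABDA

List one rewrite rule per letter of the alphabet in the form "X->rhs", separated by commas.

  step 0 ⇒ step 1: ABA ⇒ BDA·AAC·BDA
    A ↦ BDA
    B ↦ AAC
    C ↦ D  (constrained at step 1)
    D ↦ A  (constrained at step 1)

A->BDA, B->AAC, C->D, D->A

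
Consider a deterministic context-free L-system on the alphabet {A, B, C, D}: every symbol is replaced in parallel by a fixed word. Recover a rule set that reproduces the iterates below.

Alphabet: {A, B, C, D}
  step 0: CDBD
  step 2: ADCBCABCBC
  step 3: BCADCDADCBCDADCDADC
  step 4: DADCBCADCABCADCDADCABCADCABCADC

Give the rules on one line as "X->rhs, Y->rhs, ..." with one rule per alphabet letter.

A->BC, B->DA, C->DC, D->A

  step 3 ⇒ step 4: BCADCDADCBCDADCDADC ⇒ DA·DC·BC·A·DC·A·BC·A·DC·DA·DC·A·BC·A·DC·A·BC·A·DC
    A ↦ BC
    B ↦ DA
    C ↦ DC
    D ↦ A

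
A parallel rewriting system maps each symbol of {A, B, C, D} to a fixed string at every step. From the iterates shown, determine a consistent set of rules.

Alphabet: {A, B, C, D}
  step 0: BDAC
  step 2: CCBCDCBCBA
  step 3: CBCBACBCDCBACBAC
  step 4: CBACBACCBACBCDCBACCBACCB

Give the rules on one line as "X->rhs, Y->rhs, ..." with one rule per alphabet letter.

A->C, B->A, C->CB, D->CD

  step 3 ⇒ step 4: CBCBACBCDCBACBAC ⇒ CB·A·CB·A·C·CB·A·CB·CD·CB·A·C·CB·A·C·CB
    A ↦ C
    B ↦ A
    C ↦ CB
    D ↦ CD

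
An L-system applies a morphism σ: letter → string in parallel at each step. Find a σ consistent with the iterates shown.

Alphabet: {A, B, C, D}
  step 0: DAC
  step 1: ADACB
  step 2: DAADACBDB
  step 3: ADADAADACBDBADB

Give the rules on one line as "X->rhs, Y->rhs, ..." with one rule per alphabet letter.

A->DA, B->DB, C->CB, D->A

  step 2 ⇒ step 3: DAADACBDB ⇒ A·DA·DA·A·DA·CB·DB·A·DB
    A ↦ DA
    B ↦ DB
    C ↦ CB
    D ↦ A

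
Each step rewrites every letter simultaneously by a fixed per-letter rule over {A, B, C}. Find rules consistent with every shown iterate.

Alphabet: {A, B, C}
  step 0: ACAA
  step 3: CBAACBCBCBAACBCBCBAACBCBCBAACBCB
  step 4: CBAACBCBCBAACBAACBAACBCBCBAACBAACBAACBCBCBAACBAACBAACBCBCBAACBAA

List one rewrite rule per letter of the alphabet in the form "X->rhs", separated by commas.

  step 3 ⇒ step 4: CBAACBCBCBAACBCBCBAACBCBCBAACBCB ⇒ CB·AA·CB·CB·CB·AA·CB·AA·CB·AA·CB·CB·CB·AA·CB·AA·CB·AA·CB·CB·CB·AA·CB·AA·CB·AA·CB·CB·CB·AA·CB·AA
    A ↦ CB
    B ↦ AA
    C ↦ CB

A->CB, B->AA, C->CB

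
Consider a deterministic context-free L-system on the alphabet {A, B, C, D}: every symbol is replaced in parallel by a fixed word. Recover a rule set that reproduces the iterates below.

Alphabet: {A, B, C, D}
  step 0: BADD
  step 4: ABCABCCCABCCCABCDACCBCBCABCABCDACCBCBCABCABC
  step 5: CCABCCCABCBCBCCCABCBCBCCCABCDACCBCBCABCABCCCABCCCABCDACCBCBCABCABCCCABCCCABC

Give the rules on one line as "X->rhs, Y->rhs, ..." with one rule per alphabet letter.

A->CC, B->A, C->BC, D->DA

  step 4 ⇒ step 5: ABCABCCCABCCCABCDACCBCBCABCABCDACCBCBCABCABC ⇒ CC·A·BC·CC·A·BC·BC·BC·CC·A·BC·BC·BC·CC·A·BC·DA·CC·BC·BC·A·BC·A·BC·CC·A·BC·CC·A·BC·DA·CC·BC·BC·A·BC·A·BC·CC·A·BC·CC·A·BC
    A ↦ CC
    B ↦ A
    C ↦ BC
    D ↦ DA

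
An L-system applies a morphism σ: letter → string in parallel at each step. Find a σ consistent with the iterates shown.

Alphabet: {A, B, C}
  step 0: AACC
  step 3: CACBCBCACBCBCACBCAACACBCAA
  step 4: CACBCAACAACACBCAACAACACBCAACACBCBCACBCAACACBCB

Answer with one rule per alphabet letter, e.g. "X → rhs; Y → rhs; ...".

A->CB, B->A, C->CA

  step 3 ⇒ step 4: CACBCBCACBCBCACBCAACACBCAA ⇒ CA·CB·CA·A·CA·A·CA·CB·CA·A·CA·A·CA·CB·CA·A·CA·CB·CB·CA·CB·CA·A·CA·CB·CB
    A ↦ CB
    B ↦ A
    C ↦ CA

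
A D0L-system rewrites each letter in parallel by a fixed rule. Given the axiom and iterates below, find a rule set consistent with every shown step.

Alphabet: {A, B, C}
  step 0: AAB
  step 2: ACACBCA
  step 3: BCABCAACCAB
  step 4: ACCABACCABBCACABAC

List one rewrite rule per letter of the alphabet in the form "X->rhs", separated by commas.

A->B, B->AC, C->CA

  step 3 ⇒ step 4: BCABCAACCAB ⇒ AC·CA·B·AC·CA·B·B·CA·CA·B·AC
    A ↦ B
    B ↦ AC
    C ↦ CA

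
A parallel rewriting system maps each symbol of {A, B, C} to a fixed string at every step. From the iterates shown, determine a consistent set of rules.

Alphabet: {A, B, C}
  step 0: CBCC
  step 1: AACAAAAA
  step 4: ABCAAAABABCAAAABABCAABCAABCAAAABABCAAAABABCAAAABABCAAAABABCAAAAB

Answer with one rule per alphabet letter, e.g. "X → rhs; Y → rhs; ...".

  step 0 ⇒ step 1: CBCC ⇒ AA·CA·AA·AA
    B ↦ CA
    C ↦ AA
    A ↦ AB  (constrained at step 1)

A->AB, B->CA, C->AA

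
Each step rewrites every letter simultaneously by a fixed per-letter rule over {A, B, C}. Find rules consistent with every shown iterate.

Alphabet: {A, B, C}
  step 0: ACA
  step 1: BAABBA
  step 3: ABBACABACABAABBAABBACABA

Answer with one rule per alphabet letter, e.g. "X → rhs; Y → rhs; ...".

A->BA, B->CA, C->AB

  step 0 ⇒ step 1: ACA ⇒ BA·AB·BA
    A ↦ BA
    C ↦ AB
    B ↦ CA  (constrained at step 1)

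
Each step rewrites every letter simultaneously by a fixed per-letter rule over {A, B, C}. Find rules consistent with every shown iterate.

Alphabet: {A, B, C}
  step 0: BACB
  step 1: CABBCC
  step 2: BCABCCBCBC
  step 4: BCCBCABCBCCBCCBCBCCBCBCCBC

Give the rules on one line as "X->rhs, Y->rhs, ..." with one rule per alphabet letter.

A->AB, B->C, C->BC

  step 1 ⇒ step 2: CABBCC ⇒ BC·AB·C·C·BC·BC
    A ↦ AB
    B ↦ C
    C ↦ BC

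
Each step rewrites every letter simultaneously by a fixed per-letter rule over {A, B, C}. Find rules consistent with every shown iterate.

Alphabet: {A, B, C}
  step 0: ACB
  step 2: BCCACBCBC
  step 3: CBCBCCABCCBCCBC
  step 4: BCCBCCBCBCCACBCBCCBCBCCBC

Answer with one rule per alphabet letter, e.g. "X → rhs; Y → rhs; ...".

A->CA, B->C, C->BC

  step 3 ⇒ step 4: CBCBCCABCCBCCBC ⇒ BC·C·BC·C·BC·BC·CA·C·BC·BC·C·BC·BC·C·BC
    A ↦ CA
    B ↦ C
    C ↦ BC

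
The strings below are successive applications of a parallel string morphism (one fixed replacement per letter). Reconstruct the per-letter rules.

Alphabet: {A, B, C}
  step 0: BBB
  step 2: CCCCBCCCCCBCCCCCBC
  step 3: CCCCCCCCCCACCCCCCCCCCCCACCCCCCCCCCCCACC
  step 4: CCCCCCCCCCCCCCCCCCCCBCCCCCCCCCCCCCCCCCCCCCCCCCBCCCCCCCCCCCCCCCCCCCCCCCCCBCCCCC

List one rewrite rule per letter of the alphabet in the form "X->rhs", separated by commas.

  step 3 ⇒ step 4: CCCCCCCCCCACCCCCCCCCCCCACCCCCCCCCCCCACC ⇒ CC·CC·CC·CC·CC·CC·CC·CC·CC·CC·BC·CC·CC·CC·CC·CC·CC·CC·CC·CC·CC·CC·CC·BC·CC·CC·CC·CC·CC·CC·CC·CC·CC·CC·CC·CC·BC·CC·CC
    A ↦ BC
    C ↦ CC
  step 2 ⇒ step 3: CCCCBCCCCCBCCCCCBC ⇒ CC·CC·CC·CC·CCA·CC·CC·CC·CC·CC·CCA·CC·CC·CC·CC·CC·CCA·CC
    B ↦ CCA

A->BC, B->CCA, C->CC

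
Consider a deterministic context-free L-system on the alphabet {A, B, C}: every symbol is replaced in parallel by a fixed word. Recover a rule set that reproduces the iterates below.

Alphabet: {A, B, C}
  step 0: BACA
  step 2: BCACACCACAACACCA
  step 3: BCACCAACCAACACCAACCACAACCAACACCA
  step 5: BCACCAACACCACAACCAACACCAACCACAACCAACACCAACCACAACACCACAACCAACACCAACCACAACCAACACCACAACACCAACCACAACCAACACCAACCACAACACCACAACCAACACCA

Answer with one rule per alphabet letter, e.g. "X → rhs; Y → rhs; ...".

  step 2 ⇒ step 3: BCACACCACAACACCA ⇒ BC·AC·CA·AC·CA·AC·AC·CA·AC·CA·CA·AC·CA·AC·AC·CA
    A ↦ CA
    B ↦ BC
    C ↦ AC

A->CA, B->BC, C->AC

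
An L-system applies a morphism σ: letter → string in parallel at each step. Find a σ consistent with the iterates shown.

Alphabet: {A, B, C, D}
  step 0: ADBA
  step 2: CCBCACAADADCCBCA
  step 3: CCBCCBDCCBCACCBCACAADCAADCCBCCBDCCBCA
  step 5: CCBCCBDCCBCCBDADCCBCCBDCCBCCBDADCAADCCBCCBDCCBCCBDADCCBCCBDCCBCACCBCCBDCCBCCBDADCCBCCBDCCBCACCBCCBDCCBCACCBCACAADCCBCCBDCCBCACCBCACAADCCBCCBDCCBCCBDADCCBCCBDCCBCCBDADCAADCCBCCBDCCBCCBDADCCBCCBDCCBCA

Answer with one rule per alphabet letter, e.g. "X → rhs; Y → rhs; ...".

  step 2 ⇒ step 3: CCBCACAADADCCBCA ⇒ CCB·CCB·D·CCB·CA·CCB·CA·CA·AD·CA·AD·CCB·CCB·D·CCB·CA
    A ↦ CA
    B ↦ D
    C ↦ CCB
    D ↦ AD

A->CA, B->D, C->CCB, D->AD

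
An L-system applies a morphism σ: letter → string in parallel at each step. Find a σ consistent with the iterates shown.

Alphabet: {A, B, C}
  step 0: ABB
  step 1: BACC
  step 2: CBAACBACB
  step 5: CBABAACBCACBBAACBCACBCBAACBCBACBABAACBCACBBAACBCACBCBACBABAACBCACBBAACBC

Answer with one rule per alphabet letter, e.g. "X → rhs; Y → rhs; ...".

A->BA, B->C, C->ACB

  step 1 ⇒ step 2: BACC ⇒ C·BA·ACB·ACB
    A ↦ BA
    B ↦ C
    C ↦ ACB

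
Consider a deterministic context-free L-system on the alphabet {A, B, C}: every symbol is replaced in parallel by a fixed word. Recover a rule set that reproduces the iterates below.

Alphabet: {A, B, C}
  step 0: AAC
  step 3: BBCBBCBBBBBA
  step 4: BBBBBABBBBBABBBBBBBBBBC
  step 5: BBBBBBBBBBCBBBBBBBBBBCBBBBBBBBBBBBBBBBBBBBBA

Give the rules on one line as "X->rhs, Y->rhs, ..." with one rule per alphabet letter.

A->C, B->BB, C->BA

  step 4 ⇒ step 5: BBBBBABBBBBABBBBBBBBBBC ⇒ BB·BB·BB·BB·BB·C·BB·BB·BB·BB·BB·C·BB·BB·BB·BB·BB·BB·BB·BB·BB·BB·BA
    A ↦ C
    B ↦ BB
    C ↦ BA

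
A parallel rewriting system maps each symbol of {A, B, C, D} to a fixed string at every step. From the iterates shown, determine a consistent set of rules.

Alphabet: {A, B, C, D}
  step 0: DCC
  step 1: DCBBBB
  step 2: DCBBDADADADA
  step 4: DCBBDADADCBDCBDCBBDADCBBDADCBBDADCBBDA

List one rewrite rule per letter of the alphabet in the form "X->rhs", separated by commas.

  step 1 ⇒ step 2: DCBBBB ⇒ DC·BB·DA·DA·DA·DA
    B ↦ DA
    C ↦ BB
    D ↦ DC
    A ↦ B  (constrained at step 2)

A->B, B->DA, C->BB, D->DC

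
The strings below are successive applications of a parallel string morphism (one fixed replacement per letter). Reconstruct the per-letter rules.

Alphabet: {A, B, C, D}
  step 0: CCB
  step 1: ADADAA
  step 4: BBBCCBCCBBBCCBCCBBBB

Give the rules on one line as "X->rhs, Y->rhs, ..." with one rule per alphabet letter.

  step 0 ⇒ step 1: CCB ⇒ AD·AD·AA
    B ↦ AA
    C ↦ AD
    A ↦ B  (constrained at step 1)
    D ↦ CC  (constrained at step 1)

A->B, B->AA, C->AD, D->CC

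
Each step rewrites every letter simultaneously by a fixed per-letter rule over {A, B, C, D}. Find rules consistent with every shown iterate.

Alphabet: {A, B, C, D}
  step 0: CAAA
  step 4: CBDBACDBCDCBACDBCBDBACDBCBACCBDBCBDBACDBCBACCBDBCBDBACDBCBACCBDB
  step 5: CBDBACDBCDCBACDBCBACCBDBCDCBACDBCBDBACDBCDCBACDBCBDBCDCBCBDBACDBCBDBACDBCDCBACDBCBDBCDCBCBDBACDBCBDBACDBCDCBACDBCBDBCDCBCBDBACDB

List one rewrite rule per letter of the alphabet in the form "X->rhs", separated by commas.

A->CD, B->DB, C->CB, D->AC

  step 4 ⇒ step 5: CBDBACDBCDCBACDBCBDBACDBCBACCBDBCBDBACDBCBACCBDBCBDBACDBCBACCBDB ⇒ CB·DB·AC·DB·CD·CB·AC·DB·CB·AC·CB·DB·CD·CB·AC·DB·CB·DB·AC·DB·CD·CB·AC·DB·CB·DB·CD·CB·CB·DB·AC·DB·CB·DB·AC·DB·CD·CB·AC·DB·CB·DB·CD·CB·CB·DB·AC·DB·CB·DB·AC·DB·CD·CB·AC·DB·CB·DB·CD·CB·CB·DB·AC·DB
    A ↦ CD
    B ↦ DB
    C ↦ CB
    D ↦ AC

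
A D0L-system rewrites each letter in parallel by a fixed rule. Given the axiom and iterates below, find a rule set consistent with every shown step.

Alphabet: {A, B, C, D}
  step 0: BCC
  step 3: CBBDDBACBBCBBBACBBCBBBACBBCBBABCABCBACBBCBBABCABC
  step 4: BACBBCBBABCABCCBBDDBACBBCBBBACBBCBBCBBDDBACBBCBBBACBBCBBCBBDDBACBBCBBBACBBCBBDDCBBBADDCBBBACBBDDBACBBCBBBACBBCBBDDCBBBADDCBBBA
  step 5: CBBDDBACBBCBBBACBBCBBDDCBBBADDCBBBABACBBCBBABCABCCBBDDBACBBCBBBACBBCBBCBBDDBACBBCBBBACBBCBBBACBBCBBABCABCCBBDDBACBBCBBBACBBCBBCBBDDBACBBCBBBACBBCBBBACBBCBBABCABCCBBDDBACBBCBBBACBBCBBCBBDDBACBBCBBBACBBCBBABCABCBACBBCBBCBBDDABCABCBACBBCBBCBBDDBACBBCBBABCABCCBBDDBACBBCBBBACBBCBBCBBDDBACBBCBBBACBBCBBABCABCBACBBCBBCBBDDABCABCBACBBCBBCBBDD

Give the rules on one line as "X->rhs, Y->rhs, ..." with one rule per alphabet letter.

A->DD, B->CBB, C->BA, D->ABC

  step 4 ⇒ step 5: BACBBCBBABCABCCBBDDBACBBCBBBACBBCBBCBBDDBACBBCBBBACBBCBBCBBDDBACBBCBBBACBBCBBDDCBBBADDCBBBACBBDDBACBBCBBBACBBCBBDDCBBBADDCBBBA ⇒ CBB·DD·BA·CBB·CBB·BA·CBB·CBB·DD·CBB·BA·DD·CBB·BA·BA·CBB·CBB·ABC·ABC·CBB·DD·BA·CBB·CBB·BA·CBB·CBB·CBB·DD·BA·CBB·CBB·BA·CBB·CBB·BA·CBB·CBB·ABC·ABC·CBB·DD·BA·CBB·CBB·BA·CBB·CBB·CBB·DD·BA·CBB·CBB·BA·CBB·CBB·BA·CBB·CBB·ABC·ABC·CBB·DD·BA·CBB·CBB·BA·CBB·CBB·CBB·DD·BA·CBB·CBB·BA·CBB·CBB·ABC·ABC·BA·CBB·CBB·CBB·DD·ABC·ABC·BA·CBB·CBB·CBB·DD·BA·CBB·CBB·ABC·ABC·CBB·DD·BA·CBB·CBB·BA·CBB·CBB·CBB·DD·BA·CBB·CBB·BA·CBB·CBB·ABC·ABC·BA·CBB·CBB·CBB·DD·ABC·ABC·BA·CBB·CBB·CBB·DD
    A ↦ DD
    B ↦ CBB
    C ↦ BA
    D ↦ ABC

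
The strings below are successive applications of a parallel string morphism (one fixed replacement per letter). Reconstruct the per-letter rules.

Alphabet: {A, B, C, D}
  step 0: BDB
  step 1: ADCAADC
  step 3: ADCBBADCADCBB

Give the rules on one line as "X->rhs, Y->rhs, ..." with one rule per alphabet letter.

  step 0 ⇒ step 1: BDB ⇒ ADC·A·ADC
    B ↦ ADC
    D ↦ A
    A ↦ B  (constrained at step 1)
    C ↦ A  (constrained at step 1)

A->B, B->ADC, C->A, D->A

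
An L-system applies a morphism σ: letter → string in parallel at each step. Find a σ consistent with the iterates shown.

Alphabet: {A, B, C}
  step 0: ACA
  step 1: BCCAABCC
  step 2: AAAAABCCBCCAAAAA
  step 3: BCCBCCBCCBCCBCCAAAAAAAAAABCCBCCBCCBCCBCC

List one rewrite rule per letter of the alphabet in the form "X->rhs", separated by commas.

A->BCC, B->A, C->AA

  step 2 ⇒ step 3: AAAAABCCBCCAAAAA ⇒ BCC·BCC·BCC·BCC·BCC·A·AA·AA·A·AA·AA·BCC·BCC·BCC·BCC·BCC
    A ↦ BCC
    B ↦ A
    C ↦ AA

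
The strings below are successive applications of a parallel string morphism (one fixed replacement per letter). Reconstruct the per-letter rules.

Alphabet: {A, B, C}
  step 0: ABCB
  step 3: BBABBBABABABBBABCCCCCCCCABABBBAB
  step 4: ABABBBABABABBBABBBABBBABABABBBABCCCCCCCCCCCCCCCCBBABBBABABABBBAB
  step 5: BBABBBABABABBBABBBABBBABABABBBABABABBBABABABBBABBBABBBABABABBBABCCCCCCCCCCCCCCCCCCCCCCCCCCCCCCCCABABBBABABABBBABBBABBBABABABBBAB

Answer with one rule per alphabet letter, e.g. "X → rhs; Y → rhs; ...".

A->BB, B->AB, C->CC

  step 4 ⇒ step 5: ABABBBABABABBBABBBABBBABABABBBABCCCCCCCCCCCCCCCCBBABBBABABABBBAB ⇒ BB·AB·BB·AB·AB·AB·BB·AB·BB·AB·BB·AB·AB·AB·BB·AB·AB·AB·BB·AB·AB·AB·BB·AB·BB·AB·BB·AB·AB·AB·BB·AB·CC·CC·CC·CC·CC·CC·CC·CC·CC·CC·CC·CC·CC·CC·CC·CC·AB·AB·BB·AB·AB·AB·BB·AB·BB·AB·BB·AB·AB·AB·BB·AB
    A ↦ BB
    B ↦ AB
    C ↦ CC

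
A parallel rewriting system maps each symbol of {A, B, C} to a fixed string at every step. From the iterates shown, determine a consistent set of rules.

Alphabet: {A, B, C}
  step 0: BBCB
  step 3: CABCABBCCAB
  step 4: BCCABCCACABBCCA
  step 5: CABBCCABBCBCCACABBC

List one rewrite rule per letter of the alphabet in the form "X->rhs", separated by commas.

  step 4 ⇒ step 5: BCCABCCACABBCCA ⇒ CA·B·B·C·CA·B·B·C·B·C·CA·CA·B·B·C
    A ↦ C
    B ↦ CA
    C ↦ B

A->C, B->CA, C->B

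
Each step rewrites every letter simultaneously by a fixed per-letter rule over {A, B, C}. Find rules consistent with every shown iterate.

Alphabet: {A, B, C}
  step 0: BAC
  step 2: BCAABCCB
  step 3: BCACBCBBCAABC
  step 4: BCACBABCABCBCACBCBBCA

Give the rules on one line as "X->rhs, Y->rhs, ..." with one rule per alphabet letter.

A->CB, B->BC, C->A

  step 3 ⇒ step 4: BCACBCBBCAABC ⇒ BC·A·CB·A·BC·A·BC·BC·A·CB·CB·BC·A
    A ↦ CB
    B ↦ BC
    C ↦ A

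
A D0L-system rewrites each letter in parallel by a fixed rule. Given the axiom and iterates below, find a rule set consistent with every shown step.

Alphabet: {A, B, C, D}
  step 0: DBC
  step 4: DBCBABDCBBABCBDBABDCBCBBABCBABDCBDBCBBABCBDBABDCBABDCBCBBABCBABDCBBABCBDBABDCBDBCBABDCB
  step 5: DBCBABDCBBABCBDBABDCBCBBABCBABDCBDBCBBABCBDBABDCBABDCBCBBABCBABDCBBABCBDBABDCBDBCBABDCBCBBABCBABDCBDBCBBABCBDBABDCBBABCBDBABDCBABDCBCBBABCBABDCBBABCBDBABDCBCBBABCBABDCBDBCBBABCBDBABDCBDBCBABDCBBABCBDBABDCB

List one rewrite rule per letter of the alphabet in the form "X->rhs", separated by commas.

  step 4 ⇒ step 5: DBCBABDCBBABCBDBABDCBCBBABCBABDCBDBCBBABCBDBABDCBABDCBCBBABCBABDCBBABCBDBABDCBDBCBABDCB ⇒ DB·CB·ABD·CB·BAB·CB·DB·ABD·CB·CB·BAB·CB·ABD·CB·DB·CB·BAB·CB·DB·ABD·CB·ABD·CB·CB·BAB·CB·ABD·CB·BAB·CB·DB·ABD·CB·DB·CB·ABD·CB·CB·BAB·CB·ABD·CB·DB·CB·BAB·CB·DB·ABD·CB·BAB·CB·DB·ABD·CB·ABD·CB·CB·BAB·CB·ABD·CB·BAB·CB·DB·ABD·CB·CB·BAB·CB·ABD·CB·DB·CB·BAB·CB·DB·ABD·CB·DB·CB·ABD·CB·BAB·CB·DB·ABD·CB
    A ↦ BAB
    B ↦ CB
    C ↦ ABD
    D ↦ DB

A->BAB, B->CB, C->ABD, D->DB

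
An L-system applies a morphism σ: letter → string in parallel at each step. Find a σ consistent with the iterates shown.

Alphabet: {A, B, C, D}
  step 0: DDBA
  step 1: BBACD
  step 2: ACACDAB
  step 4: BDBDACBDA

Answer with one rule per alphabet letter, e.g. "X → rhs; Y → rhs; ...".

  step 1 ⇒ step 2: BBACD ⇒ AC·AC·D·A·B
    A ↦ D
    B ↦ AC
    C ↦ A
    D ↦ B

A->D, B->AC, C->A, D->B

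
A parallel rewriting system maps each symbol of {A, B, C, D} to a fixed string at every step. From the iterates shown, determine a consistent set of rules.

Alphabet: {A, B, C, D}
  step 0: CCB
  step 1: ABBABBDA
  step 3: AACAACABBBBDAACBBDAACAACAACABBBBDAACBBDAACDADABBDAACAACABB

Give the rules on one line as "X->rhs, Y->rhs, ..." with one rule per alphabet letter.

  step 0 ⇒ step 1: CCB ⇒ ABB·ABB·DA
    B ↦ DA
    C ↦ ABB
    A ↦ AAC  (constrained at step 1)
    D ↦ BBD  (constrained at step 1)

A->AAC, B->DA, C->ABB, D->BBD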